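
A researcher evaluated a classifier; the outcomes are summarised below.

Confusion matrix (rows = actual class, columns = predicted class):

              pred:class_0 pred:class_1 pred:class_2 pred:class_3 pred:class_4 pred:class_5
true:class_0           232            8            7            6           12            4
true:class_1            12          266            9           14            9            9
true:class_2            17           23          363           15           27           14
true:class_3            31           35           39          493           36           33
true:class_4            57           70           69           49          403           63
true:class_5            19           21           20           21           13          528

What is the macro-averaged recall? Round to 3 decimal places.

Per-class recall (TP/(TP+FN)):
  class_0: TP=232, FN=8+7+6+12+4=37 → 232/269 = 0.8625
  class_1: TP=266, FN=12+9+14+9+9=53 → 266/319 = 0.8339
  class_2: TP=363, FN=17+23+15+27+14=96 → 363/459 = 0.7908
  class_3: TP=493, FN=31+35+39+36+33=174 → 493/667 = 0.7391
  class_4: TP=403, FN=57+70+69+49+63=308 → 403/711 = 0.5668
  class_5: TP=528, FN=19+21+20+21+13=94 → 528/622 = 0.8489
Macro-recall = mean = (0.8625 + 0.8339 + 0.7908 + 0.7391 + 0.5668 + 0.8489) / 6 = 0.774

0.774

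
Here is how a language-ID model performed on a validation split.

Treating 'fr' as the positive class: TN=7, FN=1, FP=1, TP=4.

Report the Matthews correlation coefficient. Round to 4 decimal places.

MCC = (TP·TN − FP·FN) / √((TP+FP)(TP+FN)(TN+FP)(TN+FN))
Numerator = 4·7 − 1·1 = 27
Denominator = √(5·5·8·8) = √1600 = 40.0000
MCC = 27 / 40.0000 = 0.6750

0.6750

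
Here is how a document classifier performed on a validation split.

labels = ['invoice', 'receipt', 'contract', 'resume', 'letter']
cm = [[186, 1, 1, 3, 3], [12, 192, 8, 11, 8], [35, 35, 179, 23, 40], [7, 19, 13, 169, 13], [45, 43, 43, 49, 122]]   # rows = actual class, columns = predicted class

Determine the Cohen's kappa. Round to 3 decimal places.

Observed agreement pₒ = trace/N = 848/1260 = 0.6730
Expected agreement pₑ = Σ (rowᵢ·colᵢ)/N² = (194·285 + 231·290 + 312·244 + 221·255 + 302·186)/1260² = 0.1959
κ = (pₒ − pₑ)/(1 − pₑ) = (0.6730 − 0.1959)/(1 − 0.1959) = 0.593

0.593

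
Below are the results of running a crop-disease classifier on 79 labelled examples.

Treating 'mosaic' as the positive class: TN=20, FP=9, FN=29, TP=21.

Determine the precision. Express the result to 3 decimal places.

Precision = TP/(TP+FP) = 21/(21+9) = 21/30 = 0.700

0.700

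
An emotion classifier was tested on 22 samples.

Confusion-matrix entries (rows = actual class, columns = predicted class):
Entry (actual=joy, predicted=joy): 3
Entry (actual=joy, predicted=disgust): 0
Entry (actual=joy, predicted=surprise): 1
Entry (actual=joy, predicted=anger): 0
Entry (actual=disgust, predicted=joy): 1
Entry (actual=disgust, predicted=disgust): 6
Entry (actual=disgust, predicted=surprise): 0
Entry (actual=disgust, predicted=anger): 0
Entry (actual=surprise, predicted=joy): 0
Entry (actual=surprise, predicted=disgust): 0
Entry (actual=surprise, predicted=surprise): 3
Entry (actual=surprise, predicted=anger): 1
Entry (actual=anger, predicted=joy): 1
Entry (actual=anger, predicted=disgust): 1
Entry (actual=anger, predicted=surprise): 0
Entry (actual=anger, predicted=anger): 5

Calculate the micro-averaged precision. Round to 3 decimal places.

0.773

Micro-averaging pools counts across classes: ΣTP=17, ΣFP=5, ΣFN=5.
Micro-precision = TP/(TP+FP) on pooled counts = 0.773 (equals overall accuracy in single-label multiclass).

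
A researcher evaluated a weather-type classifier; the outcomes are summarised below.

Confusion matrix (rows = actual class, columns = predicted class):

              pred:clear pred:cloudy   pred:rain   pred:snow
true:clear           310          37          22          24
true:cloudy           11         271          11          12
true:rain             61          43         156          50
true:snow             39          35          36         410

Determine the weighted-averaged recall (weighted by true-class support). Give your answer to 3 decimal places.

0.751

Per-class recall (TP/(TP+FN)):
  clear: TP=310, FN=37+22+24=83 → 310/393 = 0.7888
  cloudy: TP=271, FN=11+11+12=34 → 271/305 = 0.8885
  rain: TP=156, FN=61+43+50=154 → 156/310 = 0.5032
  snow: TP=410, FN=39+35+36=110 → 410/520 = 0.7885
Weighted-recall = Σ (supportᵢ/N)·recallᵢ with N=1528: (393/1528)·0.7888 + (305/1528)·0.8885 + (310/1528)·0.5032 + (520/1528)·0.7885 = 0.751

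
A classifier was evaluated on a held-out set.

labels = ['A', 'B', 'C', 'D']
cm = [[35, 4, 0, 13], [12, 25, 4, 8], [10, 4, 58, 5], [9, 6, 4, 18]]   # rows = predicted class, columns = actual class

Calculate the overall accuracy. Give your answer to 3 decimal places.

0.633

Accuracy = trace / total = (35+25+58+18=136) / 215 = 136/215 = 0.633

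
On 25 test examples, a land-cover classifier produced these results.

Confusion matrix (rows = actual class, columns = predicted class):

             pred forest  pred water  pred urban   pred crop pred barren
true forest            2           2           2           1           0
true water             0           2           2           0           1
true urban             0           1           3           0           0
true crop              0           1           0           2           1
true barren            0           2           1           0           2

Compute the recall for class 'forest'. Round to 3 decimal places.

0.286

recall = TP/(TP+FN).
forest: TP=2, FN=2+2+1+0=5 → 2/7 = 0.2857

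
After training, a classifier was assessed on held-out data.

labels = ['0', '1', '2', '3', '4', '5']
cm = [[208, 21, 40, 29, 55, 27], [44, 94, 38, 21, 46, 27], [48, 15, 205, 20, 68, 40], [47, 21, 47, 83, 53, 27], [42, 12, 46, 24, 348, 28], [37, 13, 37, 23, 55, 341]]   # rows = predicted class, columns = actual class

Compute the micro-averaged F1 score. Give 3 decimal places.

0.549

Micro-averaging pools counts across classes: ΣTP=1279, ΣFP=1051, ΣFN=1051.
Micro-F1 score = 2·TP/(2·TP+FP+FN) on pooled counts = 0.549 (equals overall accuracy in single-label multiclass).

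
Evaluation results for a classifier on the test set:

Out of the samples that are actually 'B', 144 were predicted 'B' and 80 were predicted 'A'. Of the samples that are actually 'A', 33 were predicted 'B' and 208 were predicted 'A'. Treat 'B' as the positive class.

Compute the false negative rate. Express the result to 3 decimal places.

0.357

FNR = FN/(FN+TP) = 80/(80+144) = 0.357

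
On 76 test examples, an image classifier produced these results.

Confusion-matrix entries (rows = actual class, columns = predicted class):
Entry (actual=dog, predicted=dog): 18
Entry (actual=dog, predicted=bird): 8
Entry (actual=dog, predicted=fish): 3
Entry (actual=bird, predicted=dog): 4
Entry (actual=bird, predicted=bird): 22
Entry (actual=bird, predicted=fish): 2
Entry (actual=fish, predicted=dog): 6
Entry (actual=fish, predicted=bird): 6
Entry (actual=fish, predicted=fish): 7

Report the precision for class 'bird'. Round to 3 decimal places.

0.611

Treat 'bird' as positive and all other classes as negative.
precision = TP/(TP+FP).
bird: TP=22, FP=8+6=14 → 22/36 = 0.6111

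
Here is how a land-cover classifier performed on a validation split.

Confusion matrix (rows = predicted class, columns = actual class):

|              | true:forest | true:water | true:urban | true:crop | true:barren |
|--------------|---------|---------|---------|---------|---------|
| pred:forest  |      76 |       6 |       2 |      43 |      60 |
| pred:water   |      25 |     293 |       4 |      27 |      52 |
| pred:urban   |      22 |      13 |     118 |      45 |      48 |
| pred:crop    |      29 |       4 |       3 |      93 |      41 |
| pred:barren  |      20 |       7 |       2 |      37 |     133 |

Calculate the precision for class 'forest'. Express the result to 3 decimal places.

0.406

Treat 'forest' as positive and all other classes as negative.
precision = TP/(TP+FP).
forest: TP=76, FP=6+2+43+60=111 → 76/187 = 0.4064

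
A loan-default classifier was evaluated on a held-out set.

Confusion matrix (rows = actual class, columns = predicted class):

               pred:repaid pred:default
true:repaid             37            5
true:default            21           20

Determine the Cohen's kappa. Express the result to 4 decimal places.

Observed agreement pₒ = trace/N = 57/83 = 0.68675
Expected agreement pₑ = Σ (rowᵢ·colᵢ)/N² = (42·58 + 41·25)/83² = 0.50240
κ = (pₒ − pₑ)/(1 − pₑ) = (0.68675 − 0.50240)/(1 − 0.50240) = 0.3705

0.3705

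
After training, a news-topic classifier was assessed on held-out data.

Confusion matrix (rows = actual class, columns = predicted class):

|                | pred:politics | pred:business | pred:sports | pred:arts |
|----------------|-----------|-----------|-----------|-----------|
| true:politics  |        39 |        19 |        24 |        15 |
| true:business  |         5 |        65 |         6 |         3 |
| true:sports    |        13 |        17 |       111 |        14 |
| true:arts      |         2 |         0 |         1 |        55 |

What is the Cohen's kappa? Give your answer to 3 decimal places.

Observed agreement pₒ = trace/N = 270/389 = 0.6941
Expected agreement pₑ = Σ (rowᵢ·colᵢ)/N² = (97·59 + 79·101 + 155·142 + 58·87)/389² = 0.2693
κ = (pₒ − pₑ)/(1 − pₑ) = (0.6941 − 0.2693)/(1 − 0.2693) = 0.581

0.581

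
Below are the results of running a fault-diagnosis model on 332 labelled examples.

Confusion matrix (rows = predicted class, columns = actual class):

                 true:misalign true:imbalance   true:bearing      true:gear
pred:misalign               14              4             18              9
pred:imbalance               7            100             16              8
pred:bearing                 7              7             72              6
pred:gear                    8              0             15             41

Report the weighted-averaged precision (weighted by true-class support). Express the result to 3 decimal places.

0.698

Per-class precision (TP/(TP+FP)):
  misalign: TP=14, FP=4+18+9=31 → 14/45 = 0.3111
  imbalance: TP=100, FP=7+16+8=31 → 100/131 = 0.7634
  bearing: TP=72, FP=7+7+6=20 → 72/92 = 0.7826
  gear: TP=41, FP=8+0+15=23 → 41/64 = 0.6406
Weighted-precision = Σ (supportᵢ/N)·precisionᵢ with N=332: (36/332)·0.3111 + (111/332)·0.7634 + (121/332)·0.7826 + (64/332)·0.6406 = 0.698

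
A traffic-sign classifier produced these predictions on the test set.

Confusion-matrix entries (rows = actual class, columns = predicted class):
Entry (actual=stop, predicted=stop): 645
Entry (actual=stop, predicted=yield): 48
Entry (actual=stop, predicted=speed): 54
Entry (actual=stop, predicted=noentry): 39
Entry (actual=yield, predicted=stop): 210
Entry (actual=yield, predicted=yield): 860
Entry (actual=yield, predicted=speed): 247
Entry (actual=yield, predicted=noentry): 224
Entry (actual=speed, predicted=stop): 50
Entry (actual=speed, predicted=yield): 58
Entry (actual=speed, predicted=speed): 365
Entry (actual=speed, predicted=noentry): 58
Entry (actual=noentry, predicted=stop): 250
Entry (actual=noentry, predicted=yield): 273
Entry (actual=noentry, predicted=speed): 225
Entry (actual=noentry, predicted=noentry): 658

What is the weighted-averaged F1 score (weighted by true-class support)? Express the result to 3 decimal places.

Per-class F1 score (2·TP/(2·TP+FP+FN)):
  stop: TP=645, FP=210+50+250=510, FN=48+54+39=141 → 1290/1941 = 0.6646
  yield: TP=860, FP=48+58+273=379, FN=210+247+224=681 → 1720/2780 = 0.6187
  speed: TP=365, FP=54+247+225=526, FN=50+58+58=166 → 730/1422 = 0.5134
  noentry: TP=658, FP=39+224+58=321, FN=250+273+225=748 → 1316/2385 = 0.5518
Weighted-F1 score = Σ (supportᵢ/N)·F1 scoreᵢ with N=4264: (786/4264)·0.6646 + (1541/4264)·0.6187 + (531/4264)·0.5134 + (1406/4264)·0.5518 = 0.592

0.592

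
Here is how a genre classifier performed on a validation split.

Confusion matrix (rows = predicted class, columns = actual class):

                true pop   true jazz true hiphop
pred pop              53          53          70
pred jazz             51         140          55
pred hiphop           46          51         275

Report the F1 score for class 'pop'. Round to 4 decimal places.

0.3252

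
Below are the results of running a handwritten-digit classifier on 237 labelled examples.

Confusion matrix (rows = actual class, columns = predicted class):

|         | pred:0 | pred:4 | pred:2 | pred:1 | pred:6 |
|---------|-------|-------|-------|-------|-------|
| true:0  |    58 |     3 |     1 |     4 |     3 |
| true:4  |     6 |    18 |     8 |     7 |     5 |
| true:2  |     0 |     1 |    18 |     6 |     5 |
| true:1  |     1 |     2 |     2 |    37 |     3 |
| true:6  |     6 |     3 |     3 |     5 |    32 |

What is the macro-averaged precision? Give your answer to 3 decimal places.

Per-class precision (TP/(TP+FP)):
  0: TP=58, FP=6+0+1+6=13 → 58/71 = 0.8169
  4: TP=18, FP=3+1+2+3=9 → 18/27 = 0.6667
  2: TP=18, FP=1+8+2+3=14 → 18/32 = 0.5625
  1: TP=37, FP=4+7+6+5=22 → 37/59 = 0.6271
  6: TP=32, FP=3+5+5+3=16 → 32/48 = 0.6667
Macro-precision = mean = (0.8169 + 0.6667 + 0.5625 + 0.6271 + 0.6667) / 5 = 0.668

0.668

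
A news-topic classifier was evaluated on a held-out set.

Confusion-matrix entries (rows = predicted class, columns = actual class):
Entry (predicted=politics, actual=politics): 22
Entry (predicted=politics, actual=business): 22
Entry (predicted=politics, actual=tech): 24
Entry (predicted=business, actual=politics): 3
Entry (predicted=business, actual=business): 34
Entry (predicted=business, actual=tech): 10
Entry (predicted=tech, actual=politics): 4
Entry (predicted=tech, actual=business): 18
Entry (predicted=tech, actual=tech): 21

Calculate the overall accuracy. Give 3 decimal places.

0.487

Accuracy = trace / total = (22+34+21=77) / 158 = 77/158 = 0.487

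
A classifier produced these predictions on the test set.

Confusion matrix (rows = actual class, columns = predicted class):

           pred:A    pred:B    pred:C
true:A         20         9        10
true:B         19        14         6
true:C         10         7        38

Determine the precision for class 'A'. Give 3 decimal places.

0.408

Treat 'A' as positive and all other classes as negative.
precision = TP/(TP+FP).
A: TP=20, FP=19+10=29 → 20/49 = 0.4082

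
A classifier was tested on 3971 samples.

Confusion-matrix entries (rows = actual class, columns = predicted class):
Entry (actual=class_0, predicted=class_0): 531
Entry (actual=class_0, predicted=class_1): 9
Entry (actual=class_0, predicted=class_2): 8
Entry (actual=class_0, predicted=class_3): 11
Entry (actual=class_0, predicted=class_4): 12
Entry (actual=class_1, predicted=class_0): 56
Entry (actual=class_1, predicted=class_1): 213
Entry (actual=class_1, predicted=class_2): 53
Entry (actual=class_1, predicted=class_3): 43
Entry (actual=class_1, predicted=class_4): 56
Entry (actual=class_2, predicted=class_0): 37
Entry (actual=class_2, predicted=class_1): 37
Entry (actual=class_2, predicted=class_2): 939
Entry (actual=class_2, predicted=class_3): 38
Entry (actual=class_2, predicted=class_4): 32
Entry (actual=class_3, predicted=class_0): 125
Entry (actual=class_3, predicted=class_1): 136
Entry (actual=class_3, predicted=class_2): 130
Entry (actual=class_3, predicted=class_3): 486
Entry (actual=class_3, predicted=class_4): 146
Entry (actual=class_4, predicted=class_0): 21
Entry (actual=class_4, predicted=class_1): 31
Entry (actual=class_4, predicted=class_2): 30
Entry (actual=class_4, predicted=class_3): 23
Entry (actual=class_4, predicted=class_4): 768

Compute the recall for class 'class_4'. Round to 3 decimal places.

One-vs-rest for 'class_4': TP = diagonal; FP = other classes predicted 'class_4'; FN = 'class_4' predicted as other.
recall = TP/(TP+FN).
class_4: TP=768, FN=21+31+30+23=105 → 768/873 = 0.8797

0.880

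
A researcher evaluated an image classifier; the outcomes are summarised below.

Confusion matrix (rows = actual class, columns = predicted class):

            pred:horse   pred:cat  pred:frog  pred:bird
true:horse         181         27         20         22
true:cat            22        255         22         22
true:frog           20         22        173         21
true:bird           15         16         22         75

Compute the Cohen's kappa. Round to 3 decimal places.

Observed agreement pₒ = trace/N = 684/935 = 0.7316
Expected agreement pₑ = Σ (rowᵢ·colᵢ)/N² = (250·238 + 321·320 + 236·237 + 128·140)/935² = 0.2700
κ = (pₒ − pₑ)/(1 − pₑ) = (0.7316 − 0.2700)/(1 − 0.2700) = 0.632

0.632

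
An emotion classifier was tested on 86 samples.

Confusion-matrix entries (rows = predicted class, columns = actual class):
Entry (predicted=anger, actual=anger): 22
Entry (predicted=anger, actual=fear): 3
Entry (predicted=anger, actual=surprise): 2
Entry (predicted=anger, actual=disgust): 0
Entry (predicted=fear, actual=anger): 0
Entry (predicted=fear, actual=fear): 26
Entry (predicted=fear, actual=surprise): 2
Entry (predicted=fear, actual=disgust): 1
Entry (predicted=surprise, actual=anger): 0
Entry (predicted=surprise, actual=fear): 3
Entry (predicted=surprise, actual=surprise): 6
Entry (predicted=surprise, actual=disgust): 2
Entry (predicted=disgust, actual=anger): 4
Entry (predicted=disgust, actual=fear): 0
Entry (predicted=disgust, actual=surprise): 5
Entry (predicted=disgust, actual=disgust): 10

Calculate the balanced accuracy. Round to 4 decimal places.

Balanced accuracy = mean of per-class recall.
  anger: recall = 22/26 = 0.84615
  fear: recall = 26/32 = 0.81250
  surprise: recall = 6/15 = 0.40000
  disgust: recall = 10/13 = 0.76923
Mean = (0.84615 + 0.81250 + 0.40000 + 0.76923) / 4 = 0.7070

0.7070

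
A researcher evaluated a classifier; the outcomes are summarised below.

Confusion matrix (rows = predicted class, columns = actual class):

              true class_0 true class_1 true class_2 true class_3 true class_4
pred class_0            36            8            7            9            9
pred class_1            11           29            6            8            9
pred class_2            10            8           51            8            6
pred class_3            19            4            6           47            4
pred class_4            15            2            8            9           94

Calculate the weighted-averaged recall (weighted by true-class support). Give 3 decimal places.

0.608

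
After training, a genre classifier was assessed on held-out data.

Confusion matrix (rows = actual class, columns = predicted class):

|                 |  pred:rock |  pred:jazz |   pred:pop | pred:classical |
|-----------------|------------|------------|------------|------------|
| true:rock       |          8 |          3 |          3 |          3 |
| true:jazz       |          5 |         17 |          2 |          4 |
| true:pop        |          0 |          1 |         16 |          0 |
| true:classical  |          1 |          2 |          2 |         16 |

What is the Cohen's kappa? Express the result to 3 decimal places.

Observed agreement pₒ = trace/N = 57/83 = 0.6867
Expected agreement pₑ = Σ (rowᵢ·colᵢ)/N² = (17·14 + 28·23 + 17·23 + 21·23)/83² = 0.2549
κ = (pₒ − pₑ)/(1 − pₑ) = (0.6867 − 0.2549)/(1 − 0.2549) = 0.580

0.580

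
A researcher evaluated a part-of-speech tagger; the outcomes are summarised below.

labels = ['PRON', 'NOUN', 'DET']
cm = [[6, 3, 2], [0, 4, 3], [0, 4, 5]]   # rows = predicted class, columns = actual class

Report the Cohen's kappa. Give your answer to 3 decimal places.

Observed agreement pₒ = trace/N = 15/27 = 0.5556
Expected agreement pₑ = Σ (rowᵢ·colᵢ)/N² = (6·11 + 11·7 + 10·9)/27² = 0.3196
κ = (pₒ − pₑ)/(1 − pₑ) = (0.5556 − 0.3196)/(1 − 0.3196) = 0.347

0.347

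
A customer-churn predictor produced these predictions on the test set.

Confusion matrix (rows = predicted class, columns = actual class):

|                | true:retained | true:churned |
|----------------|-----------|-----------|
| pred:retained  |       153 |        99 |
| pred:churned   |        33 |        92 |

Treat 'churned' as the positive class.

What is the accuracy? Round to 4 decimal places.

Accuracy = (TP+TN)/N = (92+153)/377 = 0.6499

0.6499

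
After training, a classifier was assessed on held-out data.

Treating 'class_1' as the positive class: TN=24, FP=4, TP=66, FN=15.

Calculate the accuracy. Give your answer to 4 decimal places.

0.8257

Accuracy = (TP+TN)/N = (66+24)/109 = 0.8257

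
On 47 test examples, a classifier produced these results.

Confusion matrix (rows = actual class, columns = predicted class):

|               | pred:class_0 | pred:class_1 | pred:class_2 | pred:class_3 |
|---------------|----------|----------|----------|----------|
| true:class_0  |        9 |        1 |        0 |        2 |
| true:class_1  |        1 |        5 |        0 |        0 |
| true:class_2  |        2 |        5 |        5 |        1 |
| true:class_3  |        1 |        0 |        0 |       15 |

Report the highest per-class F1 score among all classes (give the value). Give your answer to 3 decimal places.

Per-class F1 score (2·TP/(2·TP+FP+FN)):
  class_0: TP=9, FP=1+2+1=4, FN=1+0+2=3 → 18/25 = 0.7200
  class_1: TP=5, FP=1+5+0=6, FN=1+0+0=1 → 10/17 = 0.5882
  class_2: TP=5, FP=0+0+0=0, FN=2+5+1=8 → 10/18 = 0.5556
  class_3: TP=15, FP=2+0+1=3, FN=1+0+0=1 → 30/34 = 0.8824
Highest is class 'class_3' with F1 score = 0.882.

0.882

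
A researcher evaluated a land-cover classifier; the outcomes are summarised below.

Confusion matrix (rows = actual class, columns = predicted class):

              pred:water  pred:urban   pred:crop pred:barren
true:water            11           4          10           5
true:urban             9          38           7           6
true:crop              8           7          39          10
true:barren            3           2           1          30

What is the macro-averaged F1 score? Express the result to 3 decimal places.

Per-class F1 score (2·TP/(2·TP+FP+FN)):
  water: TP=11, FP=9+8+3=20, FN=4+10+5=19 → 22/61 = 0.3607
  urban: TP=38, FP=4+7+2=13, FN=9+7+6=22 → 76/111 = 0.6847
  crop: TP=39, FP=10+7+1=18, FN=8+7+10=25 → 78/121 = 0.6446
  barren: TP=30, FP=5+6+10=21, FN=3+2+1=6 → 60/87 = 0.6897
Macro-F1 score = mean = (0.3607 + 0.6847 + 0.6446 + 0.6897) / 4 = 0.595

0.595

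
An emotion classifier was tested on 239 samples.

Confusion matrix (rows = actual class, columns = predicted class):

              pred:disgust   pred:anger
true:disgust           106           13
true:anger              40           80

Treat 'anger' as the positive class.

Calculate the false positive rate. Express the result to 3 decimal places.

0.109

FPR = FP/(FP+TN) = 13/(13+106) = 0.109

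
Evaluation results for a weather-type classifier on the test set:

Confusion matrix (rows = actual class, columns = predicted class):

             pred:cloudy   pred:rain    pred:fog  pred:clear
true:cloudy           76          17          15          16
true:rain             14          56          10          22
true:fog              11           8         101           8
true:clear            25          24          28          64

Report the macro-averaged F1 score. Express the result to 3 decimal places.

0.594

Per-class F1 score (2·TP/(2·TP+FP+FN)):
  cloudy: TP=76, FP=14+11+25=50, FN=17+15+16=48 → 152/250 = 0.6080
  rain: TP=56, FP=17+8+24=49, FN=14+10+22=46 → 112/207 = 0.5411
  fog: TP=101, FP=15+10+28=53, FN=11+8+8=27 → 202/282 = 0.7163
  clear: TP=64, FP=16+22+8=46, FN=25+24+28=77 → 128/251 = 0.5100
Macro-F1 score = mean = (0.6080 + 0.5411 + 0.7163 + 0.5100) / 4 = 0.594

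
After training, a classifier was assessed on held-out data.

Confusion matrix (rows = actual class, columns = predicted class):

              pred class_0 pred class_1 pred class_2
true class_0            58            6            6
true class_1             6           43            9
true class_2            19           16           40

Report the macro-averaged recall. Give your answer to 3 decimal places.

0.701

Per-class recall (TP/(TP+FN)):
  class_0: TP=58, FN=6+6=12 → 58/70 = 0.8286
  class_1: TP=43, FN=6+9=15 → 43/58 = 0.7414
  class_2: TP=40, FN=19+16=35 → 40/75 = 0.5333
Macro-recall = mean = (0.8286 + 0.7414 + 0.5333) / 3 = 0.701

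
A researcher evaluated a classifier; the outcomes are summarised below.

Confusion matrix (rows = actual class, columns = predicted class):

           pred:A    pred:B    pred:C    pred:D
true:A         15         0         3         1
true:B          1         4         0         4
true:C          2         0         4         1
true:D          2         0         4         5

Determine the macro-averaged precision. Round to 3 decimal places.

Per-class precision (TP/(TP+FP)):
  A: TP=15, FP=1+2+2=5 → 15/20 = 0.7500
  B: TP=4, FP=0+0+0=0 → 4/4 = 1.0000
  C: TP=4, FP=3+0+4=7 → 4/11 = 0.3636
  D: TP=5, FP=1+4+1=6 → 5/11 = 0.4545
Macro-precision = mean = (0.7500 + 1.0000 + 0.3636 + 0.4545) / 4 = 0.642

0.642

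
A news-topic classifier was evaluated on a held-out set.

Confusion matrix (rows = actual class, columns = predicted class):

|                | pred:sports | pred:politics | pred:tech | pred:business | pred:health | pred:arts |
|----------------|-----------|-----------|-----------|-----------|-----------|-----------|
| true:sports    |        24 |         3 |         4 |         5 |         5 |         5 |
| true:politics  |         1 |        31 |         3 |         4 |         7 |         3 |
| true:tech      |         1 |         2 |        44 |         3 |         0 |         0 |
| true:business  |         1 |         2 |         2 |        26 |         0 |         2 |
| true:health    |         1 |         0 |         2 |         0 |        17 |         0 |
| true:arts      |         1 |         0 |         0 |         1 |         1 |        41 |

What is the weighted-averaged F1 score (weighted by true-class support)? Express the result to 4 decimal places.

0.7507

Per-class F1 score (2·TP/(2·TP+FP+FN)):
  sports: TP=24, FP=1+1+1+1+1=5, FN=3+4+5+5+5=22 → 48/75 = 0.64000
  politics: TP=31, FP=3+2+2+0+0=7, FN=1+3+4+7+3=18 → 62/87 = 0.71264
  tech: TP=44, FP=4+3+2+2+0=11, FN=1+2+3+0+0=6 → 88/105 = 0.83810
  business: TP=26, FP=5+4+3+0+1=13, FN=1+2+2+0+2=7 → 52/72 = 0.72222
  health: TP=17, FP=5+7+0+0+1=13, FN=1+0+2+0+0=3 → 34/50 = 0.68000
  arts: TP=41, FP=5+3+0+2+0=10, FN=1+0+0+1+1=3 → 82/95 = 0.86316
Weighted-F1 score = Σ (supportᵢ/N)·F1 scoreᵢ with N=242: (46/242)·0.64000 + (49/242)·0.71264 + (50/242)·0.83810 + (33/242)·0.72222 + (20/242)·0.68000 + (44/242)·0.86316 = 0.7507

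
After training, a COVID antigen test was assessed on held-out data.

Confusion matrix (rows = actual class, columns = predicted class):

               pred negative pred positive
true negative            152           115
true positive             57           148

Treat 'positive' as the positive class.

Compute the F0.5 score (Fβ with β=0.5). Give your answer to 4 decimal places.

0.5887

Fβ = (1+β²)·TP / ((1+β²)·TP + β²·FN + FP), with β²=1/4
= 1.25·148 / (1.25·148 + 0.25·57 + 115) = 0.5887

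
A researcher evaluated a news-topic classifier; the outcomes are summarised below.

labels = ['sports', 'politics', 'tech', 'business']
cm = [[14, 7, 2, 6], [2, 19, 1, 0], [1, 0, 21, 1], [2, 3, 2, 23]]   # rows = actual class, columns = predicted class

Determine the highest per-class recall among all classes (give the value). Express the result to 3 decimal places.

0.913

Per-class recall (TP/(TP+FN)):
  sports: TP=14, FN=7+2+6=15 → 14/29 = 0.4828
  politics: TP=19, FN=2+1+0=3 → 19/22 = 0.8636
  tech: TP=21, FN=1+0+1=2 → 21/23 = 0.9130
  business: TP=23, FN=2+3+2=7 → 23/30 = 0.7667
Highest is class 'tech' with recall = 0.913.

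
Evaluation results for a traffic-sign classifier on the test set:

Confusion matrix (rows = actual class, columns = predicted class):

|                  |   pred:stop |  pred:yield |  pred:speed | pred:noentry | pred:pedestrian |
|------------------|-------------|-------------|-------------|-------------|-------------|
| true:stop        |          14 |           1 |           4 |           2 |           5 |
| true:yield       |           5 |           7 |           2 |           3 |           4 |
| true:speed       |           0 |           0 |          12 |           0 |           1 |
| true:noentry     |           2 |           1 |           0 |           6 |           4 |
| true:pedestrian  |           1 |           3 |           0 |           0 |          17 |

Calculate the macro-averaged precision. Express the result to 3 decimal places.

Per-class precision (TP/(TP+FP)):
  stop: TP=14, FP=5+0+2+1=8 → 14/22 = 0.6364
  yield: TP=7, FP=1+0+1+3=5 → 7/12 = 0.5833
  speed: TP=12, FP=4+2+0+0=6 → 12/18 = 0.6667
  noentry: TP=6, FP=2+3+0+0=5 → 6/11 = 0.5455
  pedestrian: TP=17, FP=5+4+1+4=14 → 17/31 = 0.5484
Macro-precision = mean = (0.6364 + 0.5833 + 0.6667 + 0.5455 + 0.5484) / 5 = 0.596

0.596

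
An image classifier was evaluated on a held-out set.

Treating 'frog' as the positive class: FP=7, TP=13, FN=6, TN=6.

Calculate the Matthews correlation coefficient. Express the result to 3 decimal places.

MCC = (TP·TN − FP·FN) / √((TP+FP)(TP+FN)(TN+FP)(TN+FN))
Numerator = 13·6 − 7·6 = 36
Denominator = √(20·19·13·12) = √59280 = 243.4748
MCC = 36 / 243.4748 = 0.148

0.148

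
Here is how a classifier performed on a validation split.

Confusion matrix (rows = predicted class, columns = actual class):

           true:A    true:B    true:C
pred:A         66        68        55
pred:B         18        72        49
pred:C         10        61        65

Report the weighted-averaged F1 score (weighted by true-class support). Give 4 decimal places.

Per-class F1 score (2·TP/(2·TP+FP+FN)):
  A: TP=66, FP=68+55=123, FN=18+10=28 → 132/283 = 0.46643
  B: TP=72, FP=18+49=67, FN=68+61=129 → 144/340 = 0.42353
  C: TP=65, FP=10+61=71, FN=55+49=104 → 130/305 = 0.42623
Weighted-F1 score = Σ (supportᵢ/N)·F1 scoreᵢ with N=464: (94/464)·0.46643 + (201/464)·0.42353 + (169/464)·0.42623 = 0.4332

0.4332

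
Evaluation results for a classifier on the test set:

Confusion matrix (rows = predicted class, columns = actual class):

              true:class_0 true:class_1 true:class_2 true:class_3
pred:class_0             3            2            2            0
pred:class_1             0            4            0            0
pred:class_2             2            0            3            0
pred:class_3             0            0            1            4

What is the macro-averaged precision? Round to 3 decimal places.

Per-class precision (TP/(TP+FP)):
  class_0: TP=3, FP=2+2+0=4 → 3/7 = 0.4286
  class_1: TP=4, FP=0+0+0=0 → 4/4 = 1.0000
  class_2: TP=3, FP=2+0+0=2 → 3/5 = 0.6000
  class_3: TP=4, FP=0+0+1=1 → 4/5 = 0.8000
Macro-precision = mean = (0.4286 + 1.0000 + 0.6000 + 0.8000) / 4 = 0.707

0.707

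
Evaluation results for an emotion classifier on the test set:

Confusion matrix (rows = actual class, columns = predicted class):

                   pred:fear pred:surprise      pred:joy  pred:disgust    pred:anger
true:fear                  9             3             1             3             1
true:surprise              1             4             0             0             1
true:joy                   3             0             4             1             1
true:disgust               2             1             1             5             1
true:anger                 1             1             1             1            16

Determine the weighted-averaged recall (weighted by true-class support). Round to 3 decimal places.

0.613

Per-class recall (TP/(TP+FN)):
  fear: TP=9, FN=3+1+3+1=8 → 9/17 = 0.5294
  surprise: TP=4, FN=1+0+0+1=2 → 4/6 = 0.6667
  joy: TP=4, FN=3+0+1+1=5 → 4/9 = 0.4444
  disgust: TP=5, FN=2+1+1+1=5 → 5/10 = 0.5000
  anger: TP=16, FN=1+1+1+1=4 → 16/20 = 0.8000
Weighted-recall = Σ (supportᵢ/N)·recallᵢ with N=62: (17/62)·0.5294 + (6/62)·0.6667 + (9/62)·0.4444 + (10/62)·0.5000 + (20/62)·0.8000 = 0.613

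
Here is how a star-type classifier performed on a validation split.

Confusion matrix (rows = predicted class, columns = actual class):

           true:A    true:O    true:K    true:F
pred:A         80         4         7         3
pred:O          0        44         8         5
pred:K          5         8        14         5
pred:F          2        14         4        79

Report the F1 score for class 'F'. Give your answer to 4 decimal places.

0.8272

Treat 'F' as positive and all other classes as negative.
F1 score = 2·TP/(2·TP+FP+FN).
F: TP=79, FP=2+14+4=20, FN=3+5+5=13 → 158/191 = 0.82723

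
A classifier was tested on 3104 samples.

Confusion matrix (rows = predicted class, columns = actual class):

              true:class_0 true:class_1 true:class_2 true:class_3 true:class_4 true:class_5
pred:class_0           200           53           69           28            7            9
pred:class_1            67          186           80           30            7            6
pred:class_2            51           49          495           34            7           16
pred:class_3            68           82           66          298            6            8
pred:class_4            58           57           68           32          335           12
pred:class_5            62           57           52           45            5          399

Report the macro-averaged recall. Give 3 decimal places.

Per-class recall (TP/(TP+FN)):
  class_0: TP=200, FN=67+51+68+58+62=306 → 200/506 = 0.3953
  class_1: TP=186, FN=53+49+82+57+57=298 → 186/484 = 0.3843
  class_2: TP=495, FN=69+80+66+68+52=335 → 495/830 = 0.5964
  class_3: TP=298, FN=28+30+34+32+45=169 → 298/467 = 0.6381
  class_4: TP=335, FN=7+7+7+6+5=32 → 335/367 = 0.9128
  class_5: TP=399, FN=9+6+16+8+12=51 → 399/450 = 0.8867
Macro-recall = mean = (0.3953 + 0.3843 + 0.5964 + 0.6381 + 0.9128 + 0.8867) / 6 = 0.636

0.636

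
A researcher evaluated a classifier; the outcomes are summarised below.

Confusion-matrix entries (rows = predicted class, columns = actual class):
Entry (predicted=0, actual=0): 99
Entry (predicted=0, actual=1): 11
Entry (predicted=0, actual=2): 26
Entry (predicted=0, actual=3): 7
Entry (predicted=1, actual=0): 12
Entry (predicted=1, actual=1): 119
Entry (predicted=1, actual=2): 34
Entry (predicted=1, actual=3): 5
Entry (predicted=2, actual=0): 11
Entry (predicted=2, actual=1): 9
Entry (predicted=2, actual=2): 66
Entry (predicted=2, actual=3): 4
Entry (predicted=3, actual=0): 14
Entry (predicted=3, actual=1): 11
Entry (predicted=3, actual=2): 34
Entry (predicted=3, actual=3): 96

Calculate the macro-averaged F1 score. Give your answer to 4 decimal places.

Per-class F1 score (2·TP/(2·TP+FP+FN)):
  0: TP=99, FP=11+26+7=44, FN=12+11+14=37 → 198/279 = 0.70968
  1: TP=119, FP=12+34+5=51, FN=11+9+11=31 → 238/320 = 0.74375
  2: TP=66, FP=11+9+4=24, FN=26+34+34=94 → 132/250 = 0.52800
  3: TP=96, FP=14+11+34=59, FN=7+5+4=16 → 192/267 = 0.71910
Macro-F1 score = mean = (0.70968 + 0.74375 + 0.52800 + 0.71910) / 4 = 0.6751

0.6751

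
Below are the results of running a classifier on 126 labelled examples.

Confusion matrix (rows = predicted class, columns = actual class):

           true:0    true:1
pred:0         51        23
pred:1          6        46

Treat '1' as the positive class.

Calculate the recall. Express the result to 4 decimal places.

0.6667

Recall = TP/(TP+FN) = 46/(46+23) = 46/69 = 0.6667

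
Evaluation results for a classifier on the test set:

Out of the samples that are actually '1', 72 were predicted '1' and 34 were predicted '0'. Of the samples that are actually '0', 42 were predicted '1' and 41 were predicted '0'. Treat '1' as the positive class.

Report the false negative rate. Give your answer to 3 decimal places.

0.321

FNR = FN/(FN+TP) = 34/(34+72) = 0.321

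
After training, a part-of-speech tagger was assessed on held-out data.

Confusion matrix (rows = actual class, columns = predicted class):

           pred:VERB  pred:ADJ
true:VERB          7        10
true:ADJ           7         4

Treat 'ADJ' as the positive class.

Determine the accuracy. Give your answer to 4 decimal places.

0.3929

Accuracy = (TP+TN)/N = (4+7)/28 = 0.3929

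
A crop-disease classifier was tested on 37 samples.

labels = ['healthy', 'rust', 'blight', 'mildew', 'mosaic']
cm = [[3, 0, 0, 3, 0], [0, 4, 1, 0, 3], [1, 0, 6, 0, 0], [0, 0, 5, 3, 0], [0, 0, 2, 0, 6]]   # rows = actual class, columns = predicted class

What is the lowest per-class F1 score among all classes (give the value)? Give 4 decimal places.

Per-class F1 score (2·TP/(2·TP+FP+FN)):
  healthy: TP=3, FP=0+1+0+0=1, FN=0+0+3+0=3 → 6/10 = 0.60000
  rust: TP=4, FP=0+0+0+0=0, FN=0+1+0+3=4 → 8/12 = 0.66667
  blight: TP=6, FP=0+1+5+2=8, FN=1+0+0+0=1 → 12/21 = 0.57143
  mildew: TP=3, FP=3+0+0+0=3, FN=0+0+5+0=5 → 6/14 = 0.42857
  mosaic: TP=6, FP=0+3+0+0=3, FN=0+0+2+0=2 → 12/17 = 0.70588
Lowest is class 'mildew' with F1 score = 0.4286.

0.4286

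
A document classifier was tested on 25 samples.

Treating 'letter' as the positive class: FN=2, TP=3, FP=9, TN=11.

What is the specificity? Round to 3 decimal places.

0.550

Specificity = TN/(TN+FP) = 11/(11+9) = 0.550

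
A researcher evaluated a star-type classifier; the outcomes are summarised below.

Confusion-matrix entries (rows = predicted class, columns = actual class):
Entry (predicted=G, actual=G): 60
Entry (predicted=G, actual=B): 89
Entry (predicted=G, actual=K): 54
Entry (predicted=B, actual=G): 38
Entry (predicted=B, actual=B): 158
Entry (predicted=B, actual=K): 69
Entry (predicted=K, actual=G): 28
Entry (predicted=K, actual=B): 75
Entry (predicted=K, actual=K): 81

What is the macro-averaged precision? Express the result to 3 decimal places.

Per-class precision (TP/(TP+FP)):
  G: TP=60, FP=89+54=143 → 60/203 = 0.2956
  B: TP=158, FP=38+69=107 → 158/265 = 0.5962
  K: TP=81, FP=28+75=103 → 81/184 = 0.4402
Macro-precision = mean = (0.2956 + 0.5962 + 0.4402) / 3 = 0.444

0.444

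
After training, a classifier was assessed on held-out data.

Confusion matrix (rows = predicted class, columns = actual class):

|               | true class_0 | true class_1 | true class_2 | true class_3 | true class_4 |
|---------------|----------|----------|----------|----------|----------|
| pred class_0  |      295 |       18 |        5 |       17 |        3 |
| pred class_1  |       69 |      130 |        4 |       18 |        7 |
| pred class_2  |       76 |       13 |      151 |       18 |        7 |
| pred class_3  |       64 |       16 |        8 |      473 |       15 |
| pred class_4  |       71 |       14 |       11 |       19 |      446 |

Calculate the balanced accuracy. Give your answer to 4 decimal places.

Balanced accuracy = mean of per-class recall.
  class_0: recall = 295/575 = 0.51304
  class_1: recall = 130/191 = 0.68063
  class_2: recall = 151/179 = 0.84358
  class_3: recall = 473/545 = 0.86789
  class_4: recall = 446/478 = 0.93305
Mean = (0.51304 + 0.68063 + 0.84358 + 0.86789 + 0.93305) / 5 = 0.7676

0.7676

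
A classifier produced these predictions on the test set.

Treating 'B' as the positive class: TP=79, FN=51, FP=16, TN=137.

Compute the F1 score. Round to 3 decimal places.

0.702

Precision = TP/(TP+FP) = 79/95 = 0.8316
Recall = TP/(TP+FN) = 79/130 = 0.6077
F1 = 2·TP/(2·TP+FP+FN) = 158/225 = 0.702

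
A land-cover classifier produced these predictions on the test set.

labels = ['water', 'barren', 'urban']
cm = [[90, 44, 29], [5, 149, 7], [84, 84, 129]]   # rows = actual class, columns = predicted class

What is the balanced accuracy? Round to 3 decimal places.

Balanced accuracy = mean of per-class recall.
  water: recall = 90/163 = 0.5521
  barren: recall = 149/161 = 0.9255
  urban: recall = 129/297 = 0.4343
Mean = (0.5521 + 0.9255 + 0.4343) / 3 = 0.637

0.637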